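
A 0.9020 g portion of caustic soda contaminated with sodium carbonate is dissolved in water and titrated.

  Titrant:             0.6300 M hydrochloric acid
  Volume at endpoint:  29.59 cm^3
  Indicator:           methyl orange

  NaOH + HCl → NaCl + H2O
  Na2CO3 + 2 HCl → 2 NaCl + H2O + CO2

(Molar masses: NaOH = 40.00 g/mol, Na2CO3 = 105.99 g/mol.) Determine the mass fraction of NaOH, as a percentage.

n(HCl) = 0.02959 × 0.6300 = 0.01864 mol
Let x = n(NaOH), y = n(Na2CO3).
Titrant: 1x + 2y = 0.01864;  mass: 40.00x + 105.99y = 0.9020
Solving, x = 6.612 × 10^-3 mol, y = 6.015 × 10^-3 mol
mass of NaOH = 6.612 × 10^-3 × 40.00 = 0.2645 g
% NaOH = 0.2645 / 0.9020 × 100 = 29.32 %

29.32 %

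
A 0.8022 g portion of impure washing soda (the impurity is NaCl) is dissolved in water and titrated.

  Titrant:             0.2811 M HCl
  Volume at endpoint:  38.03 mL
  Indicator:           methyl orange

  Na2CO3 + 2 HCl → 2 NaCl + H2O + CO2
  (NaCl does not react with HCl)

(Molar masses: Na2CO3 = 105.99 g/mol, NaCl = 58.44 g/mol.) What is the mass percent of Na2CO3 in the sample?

70.62 %

n(HCl) = 0.03803 × 0.2811 = 0.01069 mol
Let x = n(Na2CO3), y = n(NaCl).
Titrant: 2x = 0.01069;  mass: 105.99x + 58.44y = 0.8022
Solving, x = 5.345 × 10^-3 mol, y = 4.033 × 10^-3 mol
mass of Na2CO3 = 5.345 × 10^-3 × 105.99 = 0.5665 g
% Na2CO3 = 0.5665 / 0.8022 × 100 = 70.62 %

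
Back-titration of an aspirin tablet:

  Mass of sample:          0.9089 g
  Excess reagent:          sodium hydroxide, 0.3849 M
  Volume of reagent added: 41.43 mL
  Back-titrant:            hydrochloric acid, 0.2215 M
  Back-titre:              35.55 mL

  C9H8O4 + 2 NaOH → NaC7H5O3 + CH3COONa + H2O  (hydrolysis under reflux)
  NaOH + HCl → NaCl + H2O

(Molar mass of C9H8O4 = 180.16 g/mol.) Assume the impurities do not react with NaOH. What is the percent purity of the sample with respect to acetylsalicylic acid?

n(NaOH) added = 0.04143 × 0.3849 = 0.01595 mol
n(HCl) used in back-titration = 0.03555 × 0.2215 = 7.874 × 10^-3 mol
n(NaOH) left over = 7.874 × 10^-3 mol (1:1 ratio)
n(NaOH) consumed by analyte = 0.01595 − 7.874 × 10^-3 = 8.072 × 10^-3 mol
From the 1:2 ratio, n(C9H8O4) = 1/2 × 8.072 × 10^-3 = 4.036 × 10^-3 mol
mass of C9H8O4 = 4.036 × 10^-3 × 180.16 = 0.7271 g
% C9H8O4 = 0.7271 / 0.9089 × 100 = 80.00 %

80.00 %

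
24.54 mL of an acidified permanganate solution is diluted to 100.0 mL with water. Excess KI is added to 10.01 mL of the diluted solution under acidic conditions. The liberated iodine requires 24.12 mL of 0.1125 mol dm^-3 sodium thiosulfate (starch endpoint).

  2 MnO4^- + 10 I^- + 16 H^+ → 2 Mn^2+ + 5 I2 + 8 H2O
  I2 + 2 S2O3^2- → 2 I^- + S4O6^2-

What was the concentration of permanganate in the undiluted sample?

0.2209 mol/L

n(S2O3^2-) = 0.02412 × 0.1125 = 2.714 × 10^-3 mol
n(I2) = n(S2O3^2-)/2 = 1.357 × 10^-3 mol
From the 2:5 ratio, n(MnO4^-) in the aliquot = 2/5 × 1.357 × 10^-3 = 5.427 × 10^-4 mol
[MnO4^-]_dilute = 5.427 × 10^-4 / 0.01001 = 0.05422 mol/L
[MnO4^-]_original = 0.05422 × 100.0/24.54 = 0.2209 mol/L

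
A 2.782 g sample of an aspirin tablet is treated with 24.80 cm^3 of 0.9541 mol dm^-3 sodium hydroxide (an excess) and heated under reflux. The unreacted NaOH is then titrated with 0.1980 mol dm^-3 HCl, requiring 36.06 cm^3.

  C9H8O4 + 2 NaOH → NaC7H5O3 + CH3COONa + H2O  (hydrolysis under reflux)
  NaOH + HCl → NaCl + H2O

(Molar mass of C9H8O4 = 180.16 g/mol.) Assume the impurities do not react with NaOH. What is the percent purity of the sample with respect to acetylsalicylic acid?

53.50 %

n(NaOH) added = 0.02480 × 0.9541 = 0.02366 mol
n(HCl) used in back-titration = 0.03606 × 0.1980 = 7.140 × 10^-3 mol
n(NaOH) left over = 7.140 × 10^-3 mol (1:1 ratio)
n(NaOH) consumed by analyte = 0.02366 − 7.140 × 10^-3 = 0.01652 mol
From the 1:2 ratio, n(C9H8O4) = 1/2 × 0.01652 = 8.261 × 10^-3 mol
mass of C9H8O4 = 8.261 × 10^-3 × 180.16 = 1.488 g
% C9H8O4 = 1.488 / 2.782 × 100 = 53.50 %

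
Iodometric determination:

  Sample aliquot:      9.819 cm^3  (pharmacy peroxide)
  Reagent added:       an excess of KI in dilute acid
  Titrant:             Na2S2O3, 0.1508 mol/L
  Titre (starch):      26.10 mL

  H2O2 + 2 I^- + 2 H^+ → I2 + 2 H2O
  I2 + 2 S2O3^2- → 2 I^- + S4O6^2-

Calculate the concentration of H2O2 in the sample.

0.2004 mol/L

n(S2O3^2-) = 0.02610 × 0.1508 = 3.936 × 10^-3 mol
n(I2) = n(S2O3^2-)/2 = 1.968 × 10^-3 mol
n(H2O2) in the aliquot = 1.968 × 10^-3 mol (1:1 ratio)
[H2O2] = 1.968 × 10^-3 / 0.009819 = 0.2004 mol/L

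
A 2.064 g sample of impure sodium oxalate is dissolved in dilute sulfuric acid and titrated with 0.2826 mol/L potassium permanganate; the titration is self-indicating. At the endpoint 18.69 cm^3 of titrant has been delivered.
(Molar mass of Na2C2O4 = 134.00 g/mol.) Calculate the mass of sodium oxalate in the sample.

1.769 g

2 MnO4^- + 5 C2O4^2- + 16 H^+ → 2 Mn^2+ + 10 CO2 + 8 H2O
n(KMnO4) = 0.01869 L × 0.2826 mol/L = 5.282 × 10^-3 mol
From the 5:2 ratio, n(Na2C2O4) = 5/2 × 5.282 × 10^-3 = 0.01320 mol
mass of Na2C2O4 = 0.01320 × 134.00 g/mol = 1.769 g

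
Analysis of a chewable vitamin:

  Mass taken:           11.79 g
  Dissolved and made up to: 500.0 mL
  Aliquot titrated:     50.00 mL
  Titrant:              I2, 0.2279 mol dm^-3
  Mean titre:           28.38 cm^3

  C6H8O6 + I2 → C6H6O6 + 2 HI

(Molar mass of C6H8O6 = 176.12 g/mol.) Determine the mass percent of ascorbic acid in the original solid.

n(I2) per titration = 0.02838 × 0.2279 = 6.468 × 10^-3 mol
n(C6H8O6) in each aliquot = 6.468 × 10^-3 mol (1:1 ratio)
n(C6H8O6) in the whole flask = 6.468 × 10^-3 × 500.0/50.00 = 0.06468 mol
mass of C6H8O6 = 0.06468 × 176.12 = 11.39 g
% C6H8O6 = 11.39 / 11.79 × 100 = 96.62 %

96.62 %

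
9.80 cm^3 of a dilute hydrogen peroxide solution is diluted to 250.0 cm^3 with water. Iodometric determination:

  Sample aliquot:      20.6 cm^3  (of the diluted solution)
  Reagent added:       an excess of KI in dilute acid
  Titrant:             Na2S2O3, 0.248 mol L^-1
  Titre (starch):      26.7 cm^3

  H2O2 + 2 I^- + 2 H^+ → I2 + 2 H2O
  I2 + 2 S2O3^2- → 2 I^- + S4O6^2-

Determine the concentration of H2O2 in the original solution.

4.10 mol/L

n(S2O3^2-) = 0.0267 × 0.248 = 6.62 × 10^-3 mol
n(I2) = n(S2O3^2-)/2 = 3.31 × 10^-3 mol
n(H2O2) in the aliquot = 3.31 × 10^-3 mol (1:1 ratio)
[H2O2]_dilute = 3.31 × 10^-3 / 0.0206 = 0.161 mol/L
[H2O2]_original = 0.161 × 250.0/9.80 = 4.10 mol/L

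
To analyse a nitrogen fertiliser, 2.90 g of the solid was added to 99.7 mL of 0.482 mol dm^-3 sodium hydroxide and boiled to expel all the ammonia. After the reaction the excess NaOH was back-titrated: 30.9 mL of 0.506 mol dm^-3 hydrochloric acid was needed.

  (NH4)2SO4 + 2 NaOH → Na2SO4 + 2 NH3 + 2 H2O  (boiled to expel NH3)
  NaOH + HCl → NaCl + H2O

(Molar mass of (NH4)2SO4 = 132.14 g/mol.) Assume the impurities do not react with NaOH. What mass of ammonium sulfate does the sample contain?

2.14 g

n(NaOH) added = 0.0997 × 0.482 = 0.0481 mol
n(HCl) used in back-titration = 0.0309 × 0.506 = 0.0156 mol
n(NaOH) left over = 0.0156 mol (1:1 ratio)
n(NaOH) consumed by analyte = 0.0481 − 0.0156 = 0.0324 mol
From the 1:2 ratio, n((NH4)2SO4) = 1/2 × 0.0324 = 0.0162 mol
mass of (NH4)2SO4 = 0.0162 × 132.14 = 2.14 g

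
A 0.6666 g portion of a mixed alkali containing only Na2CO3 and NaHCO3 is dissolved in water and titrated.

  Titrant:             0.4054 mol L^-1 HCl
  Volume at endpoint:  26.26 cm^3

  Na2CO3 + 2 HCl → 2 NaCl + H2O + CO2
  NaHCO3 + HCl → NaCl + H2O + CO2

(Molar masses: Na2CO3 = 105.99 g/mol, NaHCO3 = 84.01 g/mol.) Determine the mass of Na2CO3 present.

n(HCl) = 0.02626 × 0.4054 = 0.01065 mol
Let x = n(Na2CO3), y = n(NaHCO3).
Titrant: 2x + 1y = 0.01065;  mass: 105.99x + 84.01y = 0.6666
Solving, x = 3.672 × 10^-3 mol, y = 3.302 × 10^-3 mol
mass of Na2CO3 = 3.672 × 10^-3 × 105.99 = 0.3892 g

0.3892 g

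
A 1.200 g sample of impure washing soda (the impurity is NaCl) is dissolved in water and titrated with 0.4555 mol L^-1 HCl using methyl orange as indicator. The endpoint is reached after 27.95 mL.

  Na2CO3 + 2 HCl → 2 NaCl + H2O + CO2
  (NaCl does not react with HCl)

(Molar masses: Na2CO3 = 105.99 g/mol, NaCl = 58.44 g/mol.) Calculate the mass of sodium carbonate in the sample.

0.6747 g

n(HCl) = 0.02795 × 0.4555 = 0.01273 mol
Let x = n(Na2CO3), y = n(NaCl).
Titrant: 2x = 0.01273;  mass: 105.99x + 58.44y = 1.200
Solving, x = 6.366 × 10^-3 mol, y = 8.989 × 10^-3 mol
mass of Na2CO3 = 6.366 × 10^-3 × 105.99 = 0.6747 g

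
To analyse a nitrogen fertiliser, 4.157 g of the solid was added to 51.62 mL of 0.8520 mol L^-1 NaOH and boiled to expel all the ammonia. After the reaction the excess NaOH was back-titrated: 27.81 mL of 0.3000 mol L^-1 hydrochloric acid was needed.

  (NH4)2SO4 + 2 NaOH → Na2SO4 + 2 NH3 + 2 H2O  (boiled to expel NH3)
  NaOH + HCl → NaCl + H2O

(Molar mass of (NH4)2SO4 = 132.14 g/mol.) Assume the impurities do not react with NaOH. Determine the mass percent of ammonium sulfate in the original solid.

56.64 %

n(NaOH) added = 0.05162 × 0.8520 = 0.04398 mol
n(HCl) used in back-titration = 0.02781 × 0.3000 = 8.343 × 10^-3 mol
n(NaOH) left over = 8.343 × 10^-3 mol (1:1 ratio)
n(NaOH) consumed by analyte = 0.04398 − 8.343 × 10^-3 = 0.03564 mol
From the 1:2 ratio, n((NH4)2SO4) = 1/2 × 0.03564 = 0.01782 mol
mass of (NH4)2SO4 = 0.01782 × 132.14 = 2.355 g
% (NH4)2SO4 = 2.355 / 4.157 × 100 = 56.64 %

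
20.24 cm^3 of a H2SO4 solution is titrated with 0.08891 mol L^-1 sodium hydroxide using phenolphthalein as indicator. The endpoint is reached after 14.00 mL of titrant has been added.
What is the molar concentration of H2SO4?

H2SO4 + 2 NaOH → Na2SO4 + 2 H2O
n(NaOH) = 0.01400 L × 0.08891 mol/L = 1.245 × 10^-3 mol
From the 1:2 mole ratio, n(H2SO4) = 1/2 × 1.245 × 10^-3 = 6.224 × 10^-4 mol
[H2SO4] = 6.224 × 10^-4 mol / 0.02024 L = 0.03075 mol/L

0.03075 mol/L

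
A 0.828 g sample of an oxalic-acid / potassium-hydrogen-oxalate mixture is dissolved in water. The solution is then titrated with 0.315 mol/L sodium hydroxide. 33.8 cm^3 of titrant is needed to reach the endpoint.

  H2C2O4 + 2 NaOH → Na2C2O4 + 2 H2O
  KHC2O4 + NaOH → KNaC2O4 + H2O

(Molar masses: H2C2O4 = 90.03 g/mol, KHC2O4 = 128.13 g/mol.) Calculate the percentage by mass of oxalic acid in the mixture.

n(NaOH) = 0.0338 × 0.315 = 0.0106 mol
Let x = n(H2C2O4), y = n(KHC2O4).
Titrant: 2x + 1y = 0.0106;  mass: 90.03x + 128.13y = 0.828
Solving, x = 3.23 × 10^-3 mol, y = 4.20 × 10^-3 mol
mass of H2C2O4 = 3.23 × 10^-3 × 90.03 = 0.290 g
% H2C2O4 = 0.290 / 0.828 × 100 = 35.1 %

35.1 %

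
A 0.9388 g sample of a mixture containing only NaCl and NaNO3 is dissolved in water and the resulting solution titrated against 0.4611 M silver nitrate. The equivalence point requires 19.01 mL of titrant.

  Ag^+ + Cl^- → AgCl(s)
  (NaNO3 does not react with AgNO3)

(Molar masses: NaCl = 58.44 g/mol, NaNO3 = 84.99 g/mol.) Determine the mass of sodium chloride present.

0.5123 g

n(AgNO3) = 0.01901 × 0.4611 = 8.766 × 10^-3 mol
Let x = n(NaCl), y = n(NaNO3).
Titrant: 1x = 8.766 × 10^-3;  mass: 58.44x + 84.99y = 0.9388
Solving, x = 8.766 × 10^-3 mol, y = 5.019 × 10^-3 mol
mass of NaCl = 8.766 × 10^-3 × 58.44 = 0.5123 g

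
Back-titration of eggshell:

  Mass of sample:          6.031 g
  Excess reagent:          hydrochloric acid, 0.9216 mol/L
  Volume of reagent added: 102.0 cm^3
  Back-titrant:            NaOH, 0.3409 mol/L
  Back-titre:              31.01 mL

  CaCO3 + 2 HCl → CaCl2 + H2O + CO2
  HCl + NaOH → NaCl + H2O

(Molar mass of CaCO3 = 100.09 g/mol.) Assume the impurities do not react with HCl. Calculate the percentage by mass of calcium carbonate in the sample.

n(HCl) added = 0.1020 × 0.9216 = 0.09400 mol
n(NaOH) used in back-titration = 0.03101 × 0.3409 = 0.01057 mol
n(HCl) left over = 0.01057 mol (1:1 ratio)
n(HCl) consumed by analyte = 0.09400 − 0.01057 = 0.08343 mol
From the 1:2 ratio, n(CaCO3) = 1/2 × 0.08343 = 0.04172 mol
mass of CaCO3 = 0.04172 × 100.09 = 4.175 g
% CaCO3 = 4.175 / 6.031 × 100 = 69.23 %

69.23 %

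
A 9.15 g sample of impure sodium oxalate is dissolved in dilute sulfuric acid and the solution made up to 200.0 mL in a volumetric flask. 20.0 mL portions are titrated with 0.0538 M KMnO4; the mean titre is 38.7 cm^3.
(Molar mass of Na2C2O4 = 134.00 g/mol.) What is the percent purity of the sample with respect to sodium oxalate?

2 MnO4^- + 5 C2O4^2- + 16 H^+ → 2 Mn^2+ + 10 CO2 + 8 H2O
n(KMnO4) per titration = 0.0387 × 0.0538 = 2.08 × 10^-3 mol
From the 5:2 ratio, n(Na2C2O4) in each aliquot = 5/2 × 2.08 × 10^-3 = 5.21 × 10^-3 mol
n(Na2C2O4) in the whole flask = 5.21 × 10^-3 × 200.0/20.0 = 0.0521 mol
mass of Na2C2O4 = 0.0521 × 134.00 = 6.97 g
% Na2C2O4 = 6.97 / 9.15 × 100 = 76.2 %

76.2 %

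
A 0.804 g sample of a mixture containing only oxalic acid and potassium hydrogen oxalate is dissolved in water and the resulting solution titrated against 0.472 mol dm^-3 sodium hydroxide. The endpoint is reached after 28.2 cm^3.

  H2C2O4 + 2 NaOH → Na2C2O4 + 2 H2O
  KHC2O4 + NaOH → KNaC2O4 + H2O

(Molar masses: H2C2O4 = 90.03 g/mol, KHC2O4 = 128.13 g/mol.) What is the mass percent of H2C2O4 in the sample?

60.7 %

n(NaOH) = 0.0282 × 0.472 = 0.0133 mol
Let x = n(H2C2O4), y = n(KHC2O4).
Titrant: 2x + 1y = 0.0133;  mass: 90.03x + 128.13y = 0.804
Solving, x = 5.42 × 10^-3 mol, y = 2.46 × 10^-3 mol
mass of H2C2O4 = 5.42 × 10^-3 × 90.03 = 0.488 g
% H2C2O4 = 0.488 / 0.804 × 100 = 60.7 %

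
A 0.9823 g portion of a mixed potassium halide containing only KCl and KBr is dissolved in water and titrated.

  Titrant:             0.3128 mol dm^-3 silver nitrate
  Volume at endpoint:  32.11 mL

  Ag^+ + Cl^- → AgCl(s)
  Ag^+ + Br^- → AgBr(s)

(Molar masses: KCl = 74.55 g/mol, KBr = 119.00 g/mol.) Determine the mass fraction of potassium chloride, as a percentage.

36.36 %

n(AgNO3) = 0.03211 × 0.3128 = 0.01004 mol
Let x = n(KCl), y = n(KBr).
Titrant: 1x + 1y = 0.01004;  mass: 74.55x + 119.00y = 0.9823
Solving, x = 4.790 × 10^-3 mol, y = 5.254 × 10^-3 mol
mass of KCl = 4.790 × 10^-3 × 74.55 = 0.3571 g
% KCl = 0.3571 / 0.9823 × 100 = 36.36 %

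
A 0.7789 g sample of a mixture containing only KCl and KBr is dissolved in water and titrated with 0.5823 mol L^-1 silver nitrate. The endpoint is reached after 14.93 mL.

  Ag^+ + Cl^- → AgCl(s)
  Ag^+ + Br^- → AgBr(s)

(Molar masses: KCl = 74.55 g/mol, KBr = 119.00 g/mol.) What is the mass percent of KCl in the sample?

n(AgNO3) = 0.01493 × 0.5823 = 8.694 × 10^-3 mol
Let x = n(KCl), y = n(KBr).
Titrant: 1x + 1y = 8.694 × 10^-3;  mass: 74.55x + 119.00y = 0.7789
Solving, x = 5.752 × 10^-3 mol, y = 2.942 × 10^-3 mol
mass of KCl = 5.752 × 10^-3 × 74.55 = 0.4288 g
% KCl = 0.4288 / 0.7789 × 100 = 55.05 %

55.05 %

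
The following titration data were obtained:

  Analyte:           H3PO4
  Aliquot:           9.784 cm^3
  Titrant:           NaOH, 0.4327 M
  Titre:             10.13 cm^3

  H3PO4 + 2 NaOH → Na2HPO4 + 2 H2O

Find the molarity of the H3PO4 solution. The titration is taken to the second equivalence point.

0.2240 M

n(NaOH) = 0.01013 L × 0.4327 mol/L = 4.383 × 10^-3 mol
From the 1:2 mole ratio, n(H3PO4) = 1/2 × 4.383 × 10^-3 = 2.192 × 10^-3 mol
[H3PO4] = 2.192 × 10^-3 mol / 0.009784 L = 0.2240 mol/L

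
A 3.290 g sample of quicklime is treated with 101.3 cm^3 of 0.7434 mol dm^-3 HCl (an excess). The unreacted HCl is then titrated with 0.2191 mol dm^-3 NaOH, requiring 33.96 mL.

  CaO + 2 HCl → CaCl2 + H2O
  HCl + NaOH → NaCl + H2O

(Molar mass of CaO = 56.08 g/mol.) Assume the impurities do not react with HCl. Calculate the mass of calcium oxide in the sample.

1.903 g

n(HCl) added = 0.1013 × 0.7434 = 0.07531 mol
n(NaOH) used in back-titration = 0.03396 × 0.2191 = 7.441 × 10^-3 mol
n(HCl) left over = 7.441 × 10^-3 mol (1:1 ratio)
n(HCl) consumed by analyte = 0.07531 − 7.441 × 10^-3 = 0.06787 mol
From the 1:2 ratio, n(CaO) = 1/2 × 0.06787 = 0.03393 mol
mass of CaO = 0.03393 × 56.08 = 1.903 g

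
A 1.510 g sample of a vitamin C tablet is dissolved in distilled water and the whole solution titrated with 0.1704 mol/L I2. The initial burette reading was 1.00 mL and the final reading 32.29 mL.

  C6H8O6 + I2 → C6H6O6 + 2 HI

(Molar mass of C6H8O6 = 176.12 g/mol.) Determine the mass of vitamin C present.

0.9390 g

n(I2) = 0.03129 L × 0.1704 mol/L = 5.332 × 10^-3 mol
n(C6H8O6) = 5.332 × 10^-3 mol (1:1 ratio)
mass of C6H8O6 = 5.332 × 10^-3 × 176.12 g/mol = 0.9390 g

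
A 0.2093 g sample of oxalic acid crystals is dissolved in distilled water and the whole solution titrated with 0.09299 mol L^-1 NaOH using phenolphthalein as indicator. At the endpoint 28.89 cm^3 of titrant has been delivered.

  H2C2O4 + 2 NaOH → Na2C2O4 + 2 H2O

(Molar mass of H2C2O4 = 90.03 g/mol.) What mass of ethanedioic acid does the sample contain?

0.1209 g

n(NaOH) = 0.02889 L × 0.09299 mol/L = 2.686 × 10^-3 mol
From the 1:2 ratio, n(H2C2O4) = 1/2 × 2.686 × 10^-3 = 1.343 × 10^-3 mol
mass of H2C2O4 = 1.343 × 10^-3 × 90.03 g/mol = 0.1209 g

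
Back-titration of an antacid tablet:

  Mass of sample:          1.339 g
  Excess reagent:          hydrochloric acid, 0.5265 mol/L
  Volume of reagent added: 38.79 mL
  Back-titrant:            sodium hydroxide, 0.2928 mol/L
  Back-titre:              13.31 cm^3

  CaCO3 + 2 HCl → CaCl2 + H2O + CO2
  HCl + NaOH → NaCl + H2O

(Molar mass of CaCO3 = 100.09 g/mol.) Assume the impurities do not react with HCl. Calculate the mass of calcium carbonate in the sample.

n(HCl) added = 0.03879 × 0.5265 = 0.02042 mol
n(NaOH) used in back-titration = 0.01331 × 0.2928 = 3.897 × 10^-3 mol
n(HCl) left over = 3.897 × 10^-3 mol (1:1 ratio)
n(HCl) consumed by analyte = 0.02042 − 3.897 × 10^-3 = 0.01653 mol
From the 1:2 ratio, n(CaCO3) = 1/2 × 0.01653 = 8.263 × 10^-3 mol
mass of CaCO3 = 8.263 × 10^-3 × 100.09 = 0.8270 g

0.8270 g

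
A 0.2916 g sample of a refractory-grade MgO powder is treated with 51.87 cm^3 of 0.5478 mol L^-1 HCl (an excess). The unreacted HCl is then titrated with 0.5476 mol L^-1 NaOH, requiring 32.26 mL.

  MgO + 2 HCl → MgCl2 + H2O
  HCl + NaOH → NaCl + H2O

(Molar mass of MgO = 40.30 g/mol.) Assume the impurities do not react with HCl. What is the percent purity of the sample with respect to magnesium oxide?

n(HCl) added = 0.05187 × 0.5478 = 0.02841 mol
n(NaOH) used in back-titration = 0.03226 × 0.5476 = 0.01767 mol
n(HCl) left over = 0.01767 mol (1:1 ratio)
n(HCl) consumed by analyte = 0.02841 − 0.01767 = 0.01075 mol
From the 1:2 ratio, n(MgO) = 1/2 × 0.01075 = 5.374 × 10^-3 mol
mass of MgO = 5.374 × 10^-3 × 40.30 = 0.2166 g
% MgO = 0.2166 / 0.2916 × 100 = 74.28 %

74.28 %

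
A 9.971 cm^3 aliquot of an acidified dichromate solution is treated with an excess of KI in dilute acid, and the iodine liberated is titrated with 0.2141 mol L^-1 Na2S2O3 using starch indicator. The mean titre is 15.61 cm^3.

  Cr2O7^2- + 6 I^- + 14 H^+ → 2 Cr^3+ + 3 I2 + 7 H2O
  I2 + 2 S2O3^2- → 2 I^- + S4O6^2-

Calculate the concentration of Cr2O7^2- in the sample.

0.05586 mol/L

n(S2O3^2-) = 0.01561 × 0.2141 = 3.342 × 10^-3 mol
n(I2) = n(S2O3^2-)/2 = 1.671 × 10^-3 mol
From the 1:3 ratio, n(Cr2O7^2-) in the aliquot = 1/3 × 1.671 × 10^-3 = 5.570 × 10^-4 mol
[Cr2O7^2-] = 5.570 × 10^-4 / 0.009971 = 0.05586 mol/L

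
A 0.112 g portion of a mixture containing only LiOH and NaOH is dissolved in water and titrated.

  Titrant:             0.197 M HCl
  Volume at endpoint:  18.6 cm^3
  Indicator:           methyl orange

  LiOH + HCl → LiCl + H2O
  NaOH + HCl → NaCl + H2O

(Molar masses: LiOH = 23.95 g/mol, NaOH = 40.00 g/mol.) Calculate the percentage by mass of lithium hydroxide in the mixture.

n(HCl) = 0.0186 × 0.197 = 3.66 × 10^-3 mol
Let x = n(LiOH), y = n(NaOH).
Titrant: 1x + 1y = 3.66 × 10^-3;  mass: 23.95x + 40.00y = 0.112
Solving, x = 2.15 × 10^-3 mol, y = 1.51 × 10^-3 mol
mass of LiOH = 2.15 × 10^-3 × 23.95 = 0.0516 g
% LiOH = 0.0516 / 0.112 × 100 = 46.1 %

46.1 %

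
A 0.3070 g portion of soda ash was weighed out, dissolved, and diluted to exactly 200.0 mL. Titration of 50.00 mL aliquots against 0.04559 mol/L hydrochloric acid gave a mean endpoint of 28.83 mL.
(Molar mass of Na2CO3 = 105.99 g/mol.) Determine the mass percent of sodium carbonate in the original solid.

90.76 %

Na2CO3 + 2 HCl → 2 NaCl + H2O + CO2
n(HCl) per titration = 0.02883 × 0.04559 = 1.314 × 10^-3 mol
From the 1:2 ratio, n(Na2CO3) in each aliquot = 1/2 × 1.314 × 10^-3 = 6.572 × 10^-4 mol
n(Na2CO3) in the whole flask = 6.572 × 10^-4 × 200.0/50.00 = 2.629 × 10^-3 mol
mass of Na2CO3 = 2.629 × 10^-3 × 105.99 = 0.2786 g
% Na2CO3 = 0.2786 / 0.3070 × 100 = 90.76 %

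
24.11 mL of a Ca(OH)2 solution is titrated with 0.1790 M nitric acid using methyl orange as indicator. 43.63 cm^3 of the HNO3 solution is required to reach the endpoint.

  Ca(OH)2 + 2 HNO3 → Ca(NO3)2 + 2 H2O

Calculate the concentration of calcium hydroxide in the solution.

0.1620 M

n(HNO3) = 0.04363 L × 0.1790 mol/L = 7.810 × 10^-3 mol
From the 1:2 mole ratio, n(Ca(OH)2) = 1/2 × 7.810 × 10^-3 = 3.905 × 10^-3 mol
[Ca(OH)2] = 3.905 × 10^-3 mol / 0.02411 L = 0.1620 mol/L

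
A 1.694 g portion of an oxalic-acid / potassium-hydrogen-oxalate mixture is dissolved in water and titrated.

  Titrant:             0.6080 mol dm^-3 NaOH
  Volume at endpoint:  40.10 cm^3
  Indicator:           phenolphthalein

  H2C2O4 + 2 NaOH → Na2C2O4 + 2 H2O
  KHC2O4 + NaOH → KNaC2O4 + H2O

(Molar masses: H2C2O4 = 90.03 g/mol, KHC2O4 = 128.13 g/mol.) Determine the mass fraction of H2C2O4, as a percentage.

n(NaOH) = 0.04010 × 0.6080 = 0.02438 mol
Let x = n(H2C2O4), y = n(KHC2O4).
Titrant: 2x + 1y = 0.02438;  mass: 90.03x + 128.13y = 1.694
Solving, x = 8.602 × 10^-3 mol, y = 7.177 × 10^-3 mol
mass of H2C2O4 = 8.602 × 10^-3 × 90.03 = 0.7744 g
% H2C2O4 = 0.7744 / 1.694 × 100 = 45.72 %

45.72 %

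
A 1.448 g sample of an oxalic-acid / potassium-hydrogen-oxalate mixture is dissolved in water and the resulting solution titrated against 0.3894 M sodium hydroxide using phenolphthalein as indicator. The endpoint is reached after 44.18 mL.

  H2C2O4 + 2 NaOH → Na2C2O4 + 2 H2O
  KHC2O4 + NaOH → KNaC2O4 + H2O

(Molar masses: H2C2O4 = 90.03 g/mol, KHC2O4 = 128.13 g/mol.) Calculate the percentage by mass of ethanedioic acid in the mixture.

28.29 %

n(NaOH) = 0.04418 × 0.3894 = 0.01720 mol
Let x = n(H2C2O4), y = n(KHC2O4).
Titrant: 2x + 1y = 0.01720;  mass: 90.03x + 128.13y = 1.448
Solving, x = 4.550 × 10^-3 mol, y = 8.104 × 10^-3 mol
mass of H2C2O4 = 4.550 × 10^-3 × 90.03 = 0.4096 g
% H2C2O4 = 0.4096 / 1.448 × 100 = 28.29 %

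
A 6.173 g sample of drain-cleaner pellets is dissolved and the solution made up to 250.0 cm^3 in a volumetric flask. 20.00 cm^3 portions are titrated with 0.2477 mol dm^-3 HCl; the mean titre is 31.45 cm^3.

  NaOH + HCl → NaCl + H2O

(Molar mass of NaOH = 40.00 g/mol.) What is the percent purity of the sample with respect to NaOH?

n(HCl) per titration = 0.03145 × 0.2477 = 7.790 × 10^-3 mol
n(NaOH) in each aliquot = 7.790 × 10^-3 mol (1:1 ratio)
n(NaOH) in the whole flask = 7.790 × 10^-3 × 250.0/20.00 = 0.09738 mol
mass of NaOH = 0.09738 × 40.00 = 3.895 g
% NaOH = 3.895 / 6.173 × 100 = 63.10 %

63.10 %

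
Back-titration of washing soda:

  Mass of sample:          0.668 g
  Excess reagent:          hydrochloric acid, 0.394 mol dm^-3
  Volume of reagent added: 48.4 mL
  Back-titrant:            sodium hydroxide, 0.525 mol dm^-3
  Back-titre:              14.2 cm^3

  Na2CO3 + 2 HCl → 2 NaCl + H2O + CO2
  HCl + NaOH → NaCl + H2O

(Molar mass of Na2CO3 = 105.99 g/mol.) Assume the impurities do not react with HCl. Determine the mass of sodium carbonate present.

0.616 g

n(HCl) added = 0.0484 × 0.394 = 0.0191 mol
n(NaOH) used in back-titration = 0.0142 × 0.525 = 7.46 × 10^-3 mol
n(HCl) left over = 7.46 × 10^-3 mol (1:1 ratio)
n(HCl) consumed by analyte = 0.0191 − 7.46 × 10^-3 = 0.0116 mol
From the 1:2 ratio, n(Na2CO3) = 1/2 × 0.0116 = 5.81 × 10^-3 mol
mass of Na2CO3 = 5.81 × 10^-3 × 105.99 = 0.616 g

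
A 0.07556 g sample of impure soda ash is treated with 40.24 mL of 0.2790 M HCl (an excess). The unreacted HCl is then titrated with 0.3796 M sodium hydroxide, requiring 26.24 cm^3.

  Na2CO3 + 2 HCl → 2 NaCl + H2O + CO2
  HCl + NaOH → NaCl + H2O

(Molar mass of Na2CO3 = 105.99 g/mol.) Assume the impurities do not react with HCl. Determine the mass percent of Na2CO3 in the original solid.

88.81 %

n(HCl) added = 0.04024 × 0.2790 = 0.01123 mol
n(NaOH) used in back-titration = 0.02624 × 0.3796 = 9.961 × 10^-3 mol
n(HCl) left over = 9.961 × 10^-3 mol (1:1 ratio)
n(HCl) consumed by analyte = 0.01123 − 9.961 × 10^-3 = 1.266 × 10^-3 mol
From the 1:2 ratio, n(Na2CO3) = 1/2 × 1.266 × 10^-3 = 6.331 × 10^-4 mol
mass of Na2CO3 = 6.331 × 10^-4 × 105.99 = 0.06711 g
% Na2CO3 = 0.06711 / 0.07556 × 100 = 88.81 %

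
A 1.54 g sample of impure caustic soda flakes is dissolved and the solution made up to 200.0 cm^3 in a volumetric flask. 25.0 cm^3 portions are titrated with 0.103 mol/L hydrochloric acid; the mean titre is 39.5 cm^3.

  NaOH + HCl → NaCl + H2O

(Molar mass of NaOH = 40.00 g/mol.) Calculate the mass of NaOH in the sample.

1.30 g

n(HCl) per titration = 0.0395 × 0.103 = 4.07 × 10^-3 mol
n(NaOH) in each aliquot = 4.07 × 10^-3 mol (1:1 ratio)
n(NaOH) in the whole flask = 4.07 × 10^-3 × 200.0/25.0 = 0.0325 mol
mass of NaOH = 0.0325 × 40.00 = 1.30 g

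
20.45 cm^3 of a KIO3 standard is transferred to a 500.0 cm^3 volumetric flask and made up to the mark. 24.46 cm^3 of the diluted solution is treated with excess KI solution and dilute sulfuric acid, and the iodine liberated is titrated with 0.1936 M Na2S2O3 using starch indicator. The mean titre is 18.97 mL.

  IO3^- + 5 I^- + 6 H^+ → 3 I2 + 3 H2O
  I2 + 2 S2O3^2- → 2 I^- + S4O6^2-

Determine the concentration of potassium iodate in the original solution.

0.6118 M

n(S2O3^2-) = 0.01897 × 0.1936 = 3.673 × 10^-3 mol
n(I2) = n(S2O3^2-)/2 = 1.836 × 10^-3 mol
From the 1:3 ratio, n(IO3^-) in the aliquot = 1/3 × 1.836 × 10^-3 = 6.121 × 10^-4 mol
[IO3^-]_dilute = 6.121 × 10^-4 / 0.02446 = 0.02502 mol/L
[IO3^-]_original = 0.02502 × 500.0/20.45 = 0.6118 mol/L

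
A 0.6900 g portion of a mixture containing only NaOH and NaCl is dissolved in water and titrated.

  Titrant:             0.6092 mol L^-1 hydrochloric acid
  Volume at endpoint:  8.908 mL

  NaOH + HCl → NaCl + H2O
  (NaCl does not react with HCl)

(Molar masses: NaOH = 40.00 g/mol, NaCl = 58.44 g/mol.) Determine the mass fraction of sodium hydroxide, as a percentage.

n(HCl) = 0.008908 × 0.6092 = 5.427 × 10^-3 mol
Let x = n(NaOH), y = n(NaCl).
Titrant: 1x = 5.427 × 10^-3;  mass: 40.00x + 58.44y = 0.6900
Solving, x = 5.427 × 10^-3 mol, y = 8.093 × 10^-3 mol
mass of NaOH = 5.427 × 10^-3 × 40.00 = 0.2171 g
% NaOH = 0.2171 / 0.6900 × 100 = 31.46 %

31.46 %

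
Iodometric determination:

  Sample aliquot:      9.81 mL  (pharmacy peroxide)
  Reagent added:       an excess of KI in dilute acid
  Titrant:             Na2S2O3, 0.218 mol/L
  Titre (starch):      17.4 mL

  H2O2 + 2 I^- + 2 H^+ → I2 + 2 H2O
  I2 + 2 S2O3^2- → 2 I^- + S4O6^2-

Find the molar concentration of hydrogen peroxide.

n(S2O3^2-) = 0.0174 × 0.218 = 3.79 × 10^-3 mol
n(I2) = n(S2O3^2-)/2 = 1.90 × 10^-3 mol
n(H2O2) in the aliquot = 1.90 × 10^-3 mol (1:1 ratio)
[H2O2] = 1.90 × 10^-3 / 0.00981 = 0.193 mol/L

0.193 mol/L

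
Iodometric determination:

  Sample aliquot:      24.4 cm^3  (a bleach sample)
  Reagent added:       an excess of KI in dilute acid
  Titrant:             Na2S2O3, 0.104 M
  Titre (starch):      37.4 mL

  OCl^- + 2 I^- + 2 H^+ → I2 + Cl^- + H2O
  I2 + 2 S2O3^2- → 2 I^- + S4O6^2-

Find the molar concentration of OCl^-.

0.0797 M

n(S2O3^2-) = 0.0374 × 0.104 = 3.89 × 10^-3 mol
n(I2) = n(S2O3^2-)/2 = 1.94 × 10^-3 mol
n(OCl^-) in the aliquot = 1.94 × 10^-3 mol (1:1 ratio)
[OCl^-] = 1.94 × 10^-3 / 0.0244 = 0.0797 mol/L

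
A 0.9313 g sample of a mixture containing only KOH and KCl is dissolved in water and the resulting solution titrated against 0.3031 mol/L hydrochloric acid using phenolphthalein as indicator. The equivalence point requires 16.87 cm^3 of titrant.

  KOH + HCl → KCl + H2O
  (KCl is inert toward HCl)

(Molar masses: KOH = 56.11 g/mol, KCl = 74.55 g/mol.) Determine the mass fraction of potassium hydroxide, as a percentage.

30.81 %

n(HCl) = 0.01687 × 0.3031 = 5.113 × 10^-3 mol
Let x = n(KOH), y = n(KCl).
Titrant: 1x = 5.113 × 10^-3;  mass: 56.11x + 74.55y = 0.9313
Solving, x = 5.113 × 10^-3 mol, y = 8.644 × 10^-3 mol
mass of KOH = 5.113 × 10^-3 × 56.11 = 0.2869 g
% KOH = 0.2869 / 0.9313 × 100 = 30.81 %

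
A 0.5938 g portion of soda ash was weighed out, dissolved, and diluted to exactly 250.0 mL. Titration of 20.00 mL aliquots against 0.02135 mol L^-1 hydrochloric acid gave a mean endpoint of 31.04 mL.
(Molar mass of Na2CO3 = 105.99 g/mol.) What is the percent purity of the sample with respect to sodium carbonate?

73.93 %

Na2CO3 + 2 HCl → 2 NaCl + H2O + CO2
n(HCl) per titration = 0.03104 × 0.02135 = 6.627 × 10^-4 mol
From the 1:2 ratio, n(Na2CO3) in each aliquot = 1/2 × 6.627 × 10^-4 = 3.314 × 10^-4 mol
n(Na2CO3) in the whole flask = 3.314 × 10^-4 × 250.0/20.00 = 4.142 × 10^-3 mol
mass of Na2CO3 = 4.142 × 10^-3 × 105.99 = 0.4390 g
% Na2CO3 = 0.4390 / 0.5938 × 100 = 73.93 %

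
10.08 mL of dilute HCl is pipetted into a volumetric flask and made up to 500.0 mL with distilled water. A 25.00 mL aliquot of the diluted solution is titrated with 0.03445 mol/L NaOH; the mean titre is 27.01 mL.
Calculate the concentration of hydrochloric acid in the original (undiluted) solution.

HCl + NaOH → NaCl + H2O
n(NaOH) = 0.02701 × 0.03445 = 9.305 × 10^-4 mol
n(HCl) in the aliquot = 9.305 × 10^-4 mol (1:1 ratio)
[HCl]_dilute = 9.305 × 10^-4 / 0.02500 = 0.03722 mol/L
Dilution factor = 500.0 / 10.08 = 49.60
[HCl]_stock = 0.03722 × 49.60 = 1.846 mol/L

1.846 mol/L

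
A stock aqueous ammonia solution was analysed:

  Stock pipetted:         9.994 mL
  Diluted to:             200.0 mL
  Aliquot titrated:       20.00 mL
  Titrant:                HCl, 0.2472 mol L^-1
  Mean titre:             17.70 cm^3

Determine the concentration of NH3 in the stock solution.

4.378 mol/L

NH3 + HCl → NH4Cl
n(HCl) = 0.01770 × 0.2472 = 4.375 × 10^-3 mol
n(NH3) in the aliquot = 4.375 × 10^-3 mol (1:1 ratio)
[NH3]_dilute = 4.375 × 10^-3 / 0.02000 = 0.2188 mol/L
Dilution factor = 200.0 / 9.994 = 20.01
[NH3]_stock = 0.2188 × 20.01 = 4.378 mol/L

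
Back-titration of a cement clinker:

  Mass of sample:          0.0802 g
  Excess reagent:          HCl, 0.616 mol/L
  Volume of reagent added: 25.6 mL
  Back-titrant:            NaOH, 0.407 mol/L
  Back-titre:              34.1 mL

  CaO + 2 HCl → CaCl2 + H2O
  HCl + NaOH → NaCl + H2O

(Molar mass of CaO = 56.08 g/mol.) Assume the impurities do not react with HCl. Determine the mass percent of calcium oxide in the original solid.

n(HCl) added = 0.0256 × 0.616 = 0.0158 mol
n(NaOH) used in back-titration = 0.0341 × 0.407 = 0.0139 mol
n(HCl) left over = 0.0139 mol (1:1 ratio)
n(HCl) consumed by analyte = 0.0158 − 0.0139 = 1.89 × 10^-3 mol
From the 1:2 ratio, n(CaO) = 1/2 × 1.89 × 10^-3 = 9.45 × 10^-4 mol
mass of CaO = 9.45 × 10^-4 × 56.08 = 0.0530 g
% CaO = 0.0530 / 0.0802 × 100 = 66.1 %

66.1 %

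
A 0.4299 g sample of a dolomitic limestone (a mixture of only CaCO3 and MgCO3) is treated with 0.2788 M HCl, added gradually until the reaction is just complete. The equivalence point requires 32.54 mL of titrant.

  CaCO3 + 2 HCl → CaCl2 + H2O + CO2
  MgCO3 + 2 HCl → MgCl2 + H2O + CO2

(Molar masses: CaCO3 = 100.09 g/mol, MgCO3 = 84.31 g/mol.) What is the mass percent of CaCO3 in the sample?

n(HCl) = 0.03254 × 0.2788 = 9.072 × 10^-3 mol
Let x = n(CaCO3), y = n(MgCO3).
Titrant: 2x + 2y = 9.072 × 10^-3;  mass: 100.09x + 84.31y = 0.4299
Solving, x = 3.008 × 10^-3 mol, y = 1.528 × 10^-3 mol
mass of CaCO3 = 3.008 × 10^-3 × 100.09 = 0.3011 g
% CaCO3 = 0.3011 / 0.4299 × 100 = 70.03 %

70.03 %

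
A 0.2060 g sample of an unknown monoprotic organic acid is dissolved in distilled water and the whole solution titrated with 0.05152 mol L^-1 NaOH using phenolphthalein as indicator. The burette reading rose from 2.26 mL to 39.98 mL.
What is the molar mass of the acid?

106.0 g/mol

n(NaOH) = 0.03772 L × 0.05152 mol/L = 1.943 × 10^-3 mol
n(HA) = 1.943 × 10^-3 mol (1:1 ratio)
M = m / n = 0.2060 g / 1.943 × 10^-3 mol = 106.0 g/mol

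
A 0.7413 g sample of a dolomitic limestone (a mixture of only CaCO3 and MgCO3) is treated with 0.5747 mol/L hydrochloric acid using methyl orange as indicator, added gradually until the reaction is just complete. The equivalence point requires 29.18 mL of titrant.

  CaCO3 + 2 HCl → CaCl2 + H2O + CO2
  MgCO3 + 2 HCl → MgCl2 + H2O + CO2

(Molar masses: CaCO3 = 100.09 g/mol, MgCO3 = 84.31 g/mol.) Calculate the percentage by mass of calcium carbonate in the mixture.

29.41 %

n(HCl) = 0.02918 × 0.5747 = 0.01677 mol
Let x = n(CaCO3), y = n(MgCO3).
Titrant: 2x + 2y = 0.01677;  mass: 100.09x + 84.31y = 0.7413
Solving, x = 2.178 × 10^-3 mol, y = 6.207 × 10^-3 mol
mass of CaCO3 = 2.178 × 10^-3 × 100.09 = 0.2180 g
% CaCO3 = 0.2180 / 0.7413 × 100 = 29.41 %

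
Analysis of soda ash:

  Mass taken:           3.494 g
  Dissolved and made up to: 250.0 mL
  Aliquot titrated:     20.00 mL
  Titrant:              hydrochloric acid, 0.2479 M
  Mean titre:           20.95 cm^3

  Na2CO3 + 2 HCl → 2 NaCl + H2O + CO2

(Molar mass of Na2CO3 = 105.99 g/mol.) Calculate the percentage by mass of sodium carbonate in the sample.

n(HCl) per titration = 0.02095 × 0.2479 = 5.194 × 10^-3 mol
From the 1:2 ratio, n(Na2CO3) in each aliquot = 1/2 × 5.194 × 10^-3 = 2.597 × 10^-3 mol
n(Na2CO3) in the whole flask = 2.597 × 10^-3 × 250.0/20.00 = 0.03246 mol
mass of Na2CO3 = 0.03246 × 105.99 = 3.440 g
% Na2CO3 = 3.440 / 3.494 × 100 = 98.47 %

98.47 %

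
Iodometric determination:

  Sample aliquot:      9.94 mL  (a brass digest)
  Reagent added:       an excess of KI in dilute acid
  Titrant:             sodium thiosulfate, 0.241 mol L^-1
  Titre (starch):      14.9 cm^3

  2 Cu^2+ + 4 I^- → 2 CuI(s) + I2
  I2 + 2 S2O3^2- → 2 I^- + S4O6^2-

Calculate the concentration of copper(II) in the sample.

n(S2O3^2-) = 0.0149 × 0.241 = 3.59 × 10^-3 mol
n(I2) = n(S2O3^2-)/2 = 1.80 × 10^-3 mol
From the 2:1 ratio, n(Cu2+) in the aliquot = 2/1 × 1.80 × 10^-3 = 3.59 × 10^-3 mol
[Cu2+] = 3.59 × 10^-3 / 0.00994 = 0.361 mol/L

0.361 mol/L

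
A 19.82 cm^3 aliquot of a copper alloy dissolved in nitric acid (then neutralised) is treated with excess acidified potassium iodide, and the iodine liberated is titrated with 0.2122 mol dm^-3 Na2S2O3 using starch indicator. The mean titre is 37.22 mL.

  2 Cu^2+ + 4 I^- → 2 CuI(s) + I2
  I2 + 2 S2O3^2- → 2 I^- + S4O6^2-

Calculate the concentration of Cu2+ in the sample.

n(S2O3^2-) = 0.03722 × 0.2122 = 7.898 × 10^-3 mol
n(I2) = n(S2O3^2-)/2 = 3.949 × 10^-3 mol
From the 2:1 ratio, n(Cu2+) in the aliquot = 2/1 × 3.949 × 10^-3 = 7.898 × 10^-3 mol
[Cu2+] = 7.898 × 10^-3 / 0.01982 = 0.3985 mol/L

0.3985 mol/L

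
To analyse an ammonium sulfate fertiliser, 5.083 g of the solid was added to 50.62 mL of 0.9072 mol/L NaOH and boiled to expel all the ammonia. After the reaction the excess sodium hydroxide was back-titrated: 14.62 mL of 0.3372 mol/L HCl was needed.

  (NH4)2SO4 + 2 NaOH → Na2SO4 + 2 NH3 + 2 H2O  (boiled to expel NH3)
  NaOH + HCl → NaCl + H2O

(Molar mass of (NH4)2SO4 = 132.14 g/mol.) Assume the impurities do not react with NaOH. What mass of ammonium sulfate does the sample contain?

n(NaOH) added = 0.05062 × 0.9072 = 0.04592 mol
n(HCl) used in back-titration = 0.01462 × 0.3372 = 4.930 × 10^-3 mol
n(NaOH) left over = 4.930 × 10^-3 mol (1:1 ratio)
n(NaOH) consumed by analyte = 0.04592 − 4.930 × 10^-3 = 0.04099 mol
From the 1:2 ratio, n((NH4)2SO4) = 1/2 × 0.04099 = 0.02050 mol
mass of (NH4)2SO4 = 0.02050 × 132.14 = 2.708 g

2.708 g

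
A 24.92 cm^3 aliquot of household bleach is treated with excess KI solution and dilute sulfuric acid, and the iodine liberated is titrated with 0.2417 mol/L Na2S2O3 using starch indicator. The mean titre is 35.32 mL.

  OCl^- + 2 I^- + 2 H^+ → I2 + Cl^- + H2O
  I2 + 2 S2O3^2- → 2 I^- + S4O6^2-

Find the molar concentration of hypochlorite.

0.1713 mol/L

n(S2O3^2-) = 0.03532 × 0.2417 = 8.537 × 10^-3 mol
n(I2) = n(S2O3^2-)/2 = 4.268 × 10^-3 mol
n(OCl^-) in the aliquot = 4.268 × 10^-3 mol (1:1 ratio)
[OCl^-] = 4.268 × 10^-3 / 0.02492 = 0.1713 mol/L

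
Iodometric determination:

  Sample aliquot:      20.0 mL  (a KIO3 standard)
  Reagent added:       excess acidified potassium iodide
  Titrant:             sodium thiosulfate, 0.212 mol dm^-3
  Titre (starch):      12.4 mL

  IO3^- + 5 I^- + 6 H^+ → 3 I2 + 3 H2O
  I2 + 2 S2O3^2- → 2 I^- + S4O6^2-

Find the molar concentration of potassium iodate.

n(S2O3^2-) = 0.0124 × 0.212 = 2.63 × 10^-3 mol
n(I2) = n(S2O3^2-)/2 = 1.31 × 10^-3 mol
From the 1:3 ratio, n(IO3^-) in the aliquot = 1/3 × 1.31 × 10^-3 = 4.38 × 10^-4 mol
[IO3^-] = 4.38 × 10^-4 / 0.0200 = 0.0219 mol/L

0.0219 mol/L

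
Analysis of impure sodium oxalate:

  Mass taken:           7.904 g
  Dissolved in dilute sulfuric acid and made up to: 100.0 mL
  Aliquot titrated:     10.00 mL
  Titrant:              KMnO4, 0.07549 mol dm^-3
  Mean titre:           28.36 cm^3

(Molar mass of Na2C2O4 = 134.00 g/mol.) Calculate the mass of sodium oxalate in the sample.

7.172 g

2 MnO4^- + 5 C2O4^2- + 16 H^+ → 2 Mn^2+ + 10 CO2 + 8 H2O
n(KMnO4) per titration = 0.02836 × 0.07549 = 2.141 × 10^-3 mol
From the 5:2 ratio, n(Na2C2O4) in each aliquot = 5/2 × 2.141 × 10^-3 = 5.352 × 10^-3 mol
n(Na2C2O4) in the whole flask = 5.352 × 10^-3 × 100.0/10.00 = 0.05352 mol
mass of Na2C2O4 = 0.05352 × 134.00 = 7.172 g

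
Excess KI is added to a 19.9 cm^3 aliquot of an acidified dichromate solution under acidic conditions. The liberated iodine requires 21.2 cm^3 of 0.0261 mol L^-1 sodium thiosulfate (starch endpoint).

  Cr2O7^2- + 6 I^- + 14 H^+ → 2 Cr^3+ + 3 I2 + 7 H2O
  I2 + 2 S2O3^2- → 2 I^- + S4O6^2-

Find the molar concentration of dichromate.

0.00463 mol/L

n(S2O3^2-) = 0.0212 × 0.0261 = 5.53 × 10^-4 mol
n(I2) = n(S2O3^2-)/2 = 2.77 × 10^-4 mol
From the 1:3 ratio, n(Cr2O7^2-) in the aliquot = 1/3 × 2.77 × 10^-4 = 9.22 × 10^-5 mol
[Cr2O7^2-] = 9.22 × 10^-5 / 0.0199 = 0.00463 mol/L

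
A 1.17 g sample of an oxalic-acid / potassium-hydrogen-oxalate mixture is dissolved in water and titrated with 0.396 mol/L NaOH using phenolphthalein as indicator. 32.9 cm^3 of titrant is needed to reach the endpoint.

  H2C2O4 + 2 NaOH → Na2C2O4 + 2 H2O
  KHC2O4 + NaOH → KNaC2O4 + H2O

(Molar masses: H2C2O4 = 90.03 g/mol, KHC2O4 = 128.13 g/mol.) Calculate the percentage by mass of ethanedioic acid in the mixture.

23.1 %

n(NaOH) = 0.0329 × 0.396 = 0.0130 mol
Let x = n(H2C2O4), y = n(KHC2O4).
Titrant: 2x + 1y = 0.0130;  mass: 90.03x + 128.13y = 1.17
Solving, x = 3.00 × 10^-3 mol, y = 7.02 × 10^-3 mol
mass of H2C2O4 = 3.00 × 10^-3 × 90.03 = 0.270 g
% H2C2O4 = 0.270 / 1.17 × 100 = 23.1 %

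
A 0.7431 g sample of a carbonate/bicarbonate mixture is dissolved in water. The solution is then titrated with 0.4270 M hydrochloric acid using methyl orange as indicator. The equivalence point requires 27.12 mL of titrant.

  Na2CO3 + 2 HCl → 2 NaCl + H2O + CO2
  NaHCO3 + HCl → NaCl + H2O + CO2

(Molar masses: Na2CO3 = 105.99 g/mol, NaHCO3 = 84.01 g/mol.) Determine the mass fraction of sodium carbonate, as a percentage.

n(HCl) = 0.02712 × 0.4270 = 0.01158 mol
Let x = n(Na2CO3), y = n(NaHCO3).
Titrant: 2x + 1y = 0.01158;  mass: 105.99x + 84.01y = 0.7431
Solving, x = 3.704 × 10^-3 mol, y = 4.172 × 10^-3 mol
mass of Na2CO3 = 3.704 × 10^-3 × 105.99 = 0.3926 g
% Na2CO3 = 0.3926 / 0.7431 × 100 = 52.83 %

52.83 %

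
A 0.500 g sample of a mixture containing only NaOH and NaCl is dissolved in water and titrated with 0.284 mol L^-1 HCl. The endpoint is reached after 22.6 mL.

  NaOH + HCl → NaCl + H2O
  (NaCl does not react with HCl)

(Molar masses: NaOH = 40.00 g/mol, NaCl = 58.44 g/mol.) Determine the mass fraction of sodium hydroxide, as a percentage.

51.3 %

n(HCl) = 0.0226 × 0.284 = 6.42 × 10^-3 mol
Let x = n(NaOH), y = n(NaCl).
Titrant: 1x = 6.42 × 10^-3;  mass: 40.00x + 58.44y = 0.500
Solving, x = 6.42 × 10^-3 mol, y = 4.16 × 10^-3 mol
mass of NaOH = 6.42 × 10^-3 × 40.00 = 0.257 g
% NaOH = 0.257 / 0.500 × 100 = 51.3 %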